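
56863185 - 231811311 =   -  174948126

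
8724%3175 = 2374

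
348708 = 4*87177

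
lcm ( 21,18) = 126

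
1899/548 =1899/548 = 3.47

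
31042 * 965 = 29955530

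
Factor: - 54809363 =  -7^1*1913^1*4093^1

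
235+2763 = 2998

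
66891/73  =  66891/73 = 916.32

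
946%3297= 946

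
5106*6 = 30636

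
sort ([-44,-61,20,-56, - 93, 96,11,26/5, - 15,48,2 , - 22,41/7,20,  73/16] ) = [-93 ,  -  61,-56, - 44, - 22, - 15,2, 73/16, 26/5, 41/7,11,20,20,48,96]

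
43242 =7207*6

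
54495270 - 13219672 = 41275598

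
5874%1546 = 1236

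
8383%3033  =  2317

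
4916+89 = 5005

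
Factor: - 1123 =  - 1123^1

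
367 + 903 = 1270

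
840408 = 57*14744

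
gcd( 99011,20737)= 1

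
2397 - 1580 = 817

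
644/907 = 644/907 = 0.71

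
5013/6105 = 1671/2035=0.82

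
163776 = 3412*48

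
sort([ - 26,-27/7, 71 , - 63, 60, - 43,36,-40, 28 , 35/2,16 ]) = [ - 63 , - 43, - 40,-26,  -  27/7, 16,35/2, 28,36,60, 71 ]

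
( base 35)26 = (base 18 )44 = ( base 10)76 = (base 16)4c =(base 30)2g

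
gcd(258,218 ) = 2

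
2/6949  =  2/6949 = 0.00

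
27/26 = 1 + 1/26 = 1.04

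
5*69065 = 345325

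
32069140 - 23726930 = 8342210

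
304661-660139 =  - 355478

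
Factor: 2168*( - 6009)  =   - 13027512= - 2^3*3^1*271^1 * 2003^1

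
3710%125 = 85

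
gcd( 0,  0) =0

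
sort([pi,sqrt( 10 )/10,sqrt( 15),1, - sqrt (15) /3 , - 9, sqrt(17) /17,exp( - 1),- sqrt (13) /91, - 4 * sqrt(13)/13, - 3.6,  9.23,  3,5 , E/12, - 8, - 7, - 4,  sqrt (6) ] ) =[ - 9, - 8, - 7, - 4, - 3.6, - sqrt( 15 ) /3, - 4  *  sqrt (13 )/13, - sqrt(13)/91, E/12,sqrt(17) /17, sqrt(10)/10,  exp( - 1),1,sqrt(  6), 3,pi,  sqrt(15),5, 9.23] 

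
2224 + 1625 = 3849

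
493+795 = 1288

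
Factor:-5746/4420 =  - 13/10 = - 2^ ( - 1)*5^( - 1) * 13^1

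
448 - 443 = 5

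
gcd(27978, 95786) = 2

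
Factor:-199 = -199^1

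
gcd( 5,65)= 5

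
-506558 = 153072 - 659630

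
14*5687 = 79618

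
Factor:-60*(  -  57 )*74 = 2^3*3^2*5^1*19^1 * 37^1=253080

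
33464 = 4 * 8366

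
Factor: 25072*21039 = 527489808 = 2^4*3^1*1567^1*7013^1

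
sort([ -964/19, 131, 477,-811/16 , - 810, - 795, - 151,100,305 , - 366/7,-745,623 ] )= [ - 810, - 795,-745, - 151,-366/7,-964/19 , - 811/16,100, 131, 305 , 477,623 ] 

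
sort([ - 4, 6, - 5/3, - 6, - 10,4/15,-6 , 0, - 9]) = [ - 10, - 9, - 6,- 6, - 4, - 5/3,  0,4/15,6 ] 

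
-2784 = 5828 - 8612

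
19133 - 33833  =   - 14700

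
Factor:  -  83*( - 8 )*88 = 2^6*11^1*83^1 = 58432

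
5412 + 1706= 7118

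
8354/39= 8354/39= 214.21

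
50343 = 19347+30996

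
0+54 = 54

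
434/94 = 4+29/47 = 4.62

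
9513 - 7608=1905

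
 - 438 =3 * (  -  146 )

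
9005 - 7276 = 1729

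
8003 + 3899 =11902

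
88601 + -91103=  -  2502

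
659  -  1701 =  - 1042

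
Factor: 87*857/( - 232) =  - 2^(-3) * 3^1*857^1 = -2571/8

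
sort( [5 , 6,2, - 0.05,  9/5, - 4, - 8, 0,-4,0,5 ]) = [  -  8  , - 4, - 4,-0.05,  0,0,9/5,2,  5,5,6]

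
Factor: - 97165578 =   -  2^1*3^1*16194263^1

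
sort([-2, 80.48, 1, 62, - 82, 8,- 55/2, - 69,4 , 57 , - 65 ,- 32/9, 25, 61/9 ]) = [- 82,  -  69,  -  65,- 55/2, - 32/9, - 2, 1, 4 , 61/9, 8, 25,57,62, 80.48 ] 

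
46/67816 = 23/33908 =0.00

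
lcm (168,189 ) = 1512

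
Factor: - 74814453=-3^2*7^1*43^1*27617^1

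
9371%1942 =1603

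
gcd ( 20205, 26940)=6735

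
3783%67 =31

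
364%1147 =364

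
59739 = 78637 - 18898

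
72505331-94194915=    - 21689584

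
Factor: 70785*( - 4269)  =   - 302181165 = - 3^3*5^1*11^2* 13^1*1423^1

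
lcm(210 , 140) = 420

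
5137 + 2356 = 7493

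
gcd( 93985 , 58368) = 1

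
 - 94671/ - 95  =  94671/95 =996.54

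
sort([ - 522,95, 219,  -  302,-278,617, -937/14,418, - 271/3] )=[ - 522,-302  , - 278, - 271/3, - 937/14, 95, 219,418,617]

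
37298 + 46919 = 84217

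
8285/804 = 8285/804 = 10.30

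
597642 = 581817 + 15825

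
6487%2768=951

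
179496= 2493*72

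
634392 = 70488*9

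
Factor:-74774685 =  - 3^1 * 5^1 *79^1*89^1*709^1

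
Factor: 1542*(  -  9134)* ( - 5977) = 84183821556 = 2^2*3^1*43^1*139^1*257^1*4567^1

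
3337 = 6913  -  3576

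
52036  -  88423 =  -36387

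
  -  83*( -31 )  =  2573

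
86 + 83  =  169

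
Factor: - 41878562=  - 2^1*11^1*443^1*4297^1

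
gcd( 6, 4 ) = 2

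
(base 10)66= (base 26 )2e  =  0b1000010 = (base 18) 3C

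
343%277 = 66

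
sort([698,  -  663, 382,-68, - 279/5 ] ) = [ - 663, - 68, - 279/5,382 , 698] 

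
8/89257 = 8/89257 = 0.00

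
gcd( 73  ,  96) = 1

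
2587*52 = 134524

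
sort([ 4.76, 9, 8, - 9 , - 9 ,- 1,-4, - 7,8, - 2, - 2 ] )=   [ - 9, - 9, - 7, - 4, - 2, - 2,-1,4.76,8,8, 9 ] 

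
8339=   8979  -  640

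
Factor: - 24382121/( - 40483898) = 2^(- 1)*7^( - 2)*13^( - 1 )*43^( - 1)*151^1*739^(- 1 )*161471^1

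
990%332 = 326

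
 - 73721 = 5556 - 79277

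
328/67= 328/67 = 4.90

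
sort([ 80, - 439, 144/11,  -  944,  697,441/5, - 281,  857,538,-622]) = [ - 944, - 622, - 439, - 281,144/11, 80,441/5,538, 697,  857 ]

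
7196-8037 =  - 841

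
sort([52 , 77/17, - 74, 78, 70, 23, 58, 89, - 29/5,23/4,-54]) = [ - 74 , - 54, - 29/5, 77/17, 23/4,23, 52,58,  70, 78, 89]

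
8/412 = 2/103= 0.02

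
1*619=619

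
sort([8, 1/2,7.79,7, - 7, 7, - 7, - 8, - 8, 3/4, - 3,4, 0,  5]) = [ - 8, - 8, - 7, - 7, - 3,0,1/2,3/4, 4,5,7,7,7.79,8 ] 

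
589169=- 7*( - 84167)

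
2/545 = 2/545 = 0.00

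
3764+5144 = 8908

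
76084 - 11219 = 64865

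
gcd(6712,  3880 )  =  8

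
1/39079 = 1/39079 = 0.00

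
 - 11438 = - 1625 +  - 9813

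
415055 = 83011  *5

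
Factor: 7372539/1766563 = 3^4*19^( - 1)* 109^ ( - 1)*853^( - 1) * 91019^1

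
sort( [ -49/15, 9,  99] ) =[ - 49/15,9, 99 ]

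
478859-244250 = 234609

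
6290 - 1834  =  4456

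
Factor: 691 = 691^1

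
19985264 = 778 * 25688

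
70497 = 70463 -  - 34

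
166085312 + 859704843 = 1025790155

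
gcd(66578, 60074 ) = 2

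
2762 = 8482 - 5720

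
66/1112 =33/556= 0.06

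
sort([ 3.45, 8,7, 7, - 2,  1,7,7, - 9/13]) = [ - 2 , - 9/13,1, 3.45,7,7,7,7,  8]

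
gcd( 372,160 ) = 4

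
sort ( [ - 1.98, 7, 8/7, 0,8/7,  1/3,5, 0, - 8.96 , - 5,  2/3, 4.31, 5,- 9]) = [ - 9,- 8.96, - 5, - 1.98,0,0, 1/3,2/3 , 8/7, 8/7,  4.31, 5, 5 , 7]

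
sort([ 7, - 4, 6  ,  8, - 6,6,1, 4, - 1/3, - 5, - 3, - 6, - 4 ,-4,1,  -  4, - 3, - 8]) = [ - 8,  -  6,  -  6,-5, - 4, - 4, - 4 , - 4,- 3,-3, - 1/3, 1 , 1,4, 6, 6, 7 , 8 ] 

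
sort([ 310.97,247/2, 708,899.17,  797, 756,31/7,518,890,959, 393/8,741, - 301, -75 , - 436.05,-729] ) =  [ - 729,-436.05, - 301 , - 75,  31/7,  393/8, 247/2, 310.97, 518 , 708 , 741,756,797, 890,899.17,959 ]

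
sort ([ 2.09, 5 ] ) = [ 2.09, 5]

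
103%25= 3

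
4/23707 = 4/23707 = 0.00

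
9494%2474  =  2072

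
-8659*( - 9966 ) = 86295594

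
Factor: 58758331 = 37^1*1588063^1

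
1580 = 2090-510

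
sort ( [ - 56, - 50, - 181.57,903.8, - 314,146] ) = [ - 314 , - 181.57, - 56,  -  50,146,903.8] 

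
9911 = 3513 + 6398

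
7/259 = 1/37 = 0.03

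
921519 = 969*951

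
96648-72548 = 24100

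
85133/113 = 753 + 44/113 =753.39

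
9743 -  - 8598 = 18341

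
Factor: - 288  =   - 2^5  *3^2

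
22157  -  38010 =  - 15853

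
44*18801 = 827244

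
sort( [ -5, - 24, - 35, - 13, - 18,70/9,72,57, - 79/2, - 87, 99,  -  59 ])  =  [ - 87,-59,-79/2, - 35, - 24, - 18,  -  13, - 5,70/9, 57, 72,99 ] 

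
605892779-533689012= 72203767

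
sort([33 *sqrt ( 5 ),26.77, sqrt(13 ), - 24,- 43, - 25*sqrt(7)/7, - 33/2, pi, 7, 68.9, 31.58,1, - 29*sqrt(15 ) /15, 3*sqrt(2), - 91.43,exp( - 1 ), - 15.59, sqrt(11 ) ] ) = [ - 91.43, - 43 , - 24, - 33/2, - 15.59,  -  25*sqrt (7) /7, - 29*sqrt( 15)/15,exp( - 1),1,pi, sqrt( 11 ), sqrt( 13) , 3 * sqrt(2 ),7,26.77, 31.58 , 68.9, 33* sqrt( 5) ] 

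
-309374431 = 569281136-878655567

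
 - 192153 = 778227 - 970380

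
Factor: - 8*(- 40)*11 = 3520 =2^6*5^1*11^1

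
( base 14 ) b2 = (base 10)156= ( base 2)10011100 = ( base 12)110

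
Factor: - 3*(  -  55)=165=3^1*5^1*11^1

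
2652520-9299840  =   - 6647320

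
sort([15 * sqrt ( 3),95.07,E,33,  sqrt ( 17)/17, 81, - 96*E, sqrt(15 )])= [ -96* E, sqrt( 17)/17, E,sqrt ( 15 ),15*sqrt( 3),33, 81, 95.07 ] 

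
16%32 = 16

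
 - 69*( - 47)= 3243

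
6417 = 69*93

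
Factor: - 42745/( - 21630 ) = 83/42 = 2^( - 1)*3^( - 1)*7^( - 1 )*83^1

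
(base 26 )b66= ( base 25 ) C3N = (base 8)16656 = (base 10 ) 7598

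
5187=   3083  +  2104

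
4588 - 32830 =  - 28242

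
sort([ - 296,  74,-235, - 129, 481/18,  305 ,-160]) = [ - 296, - 235 , - 160, - 129,  481/18,74,  305]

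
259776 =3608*72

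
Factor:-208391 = - 208391^1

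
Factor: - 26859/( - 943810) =3837/134830= 2^(- 1)*3^1*5^(- 1)*97^( - 1)  *139^( - 1)*1279^1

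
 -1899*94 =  -178506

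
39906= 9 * 4434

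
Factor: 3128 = 2^3*17^1*23^1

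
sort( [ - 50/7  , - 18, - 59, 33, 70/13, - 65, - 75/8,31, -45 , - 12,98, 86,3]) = [ - 65,-59, - 45, - 18 , - 12, - 75/8, - 50/7, 3 , 70/13, 31,33,  86,98]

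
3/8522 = 3/8522 = 0.00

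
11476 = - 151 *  ( - 76)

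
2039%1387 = 652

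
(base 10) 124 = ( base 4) 1330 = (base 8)174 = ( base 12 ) a4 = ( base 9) 147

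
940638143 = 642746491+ 297891652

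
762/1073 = 762/1073=0.71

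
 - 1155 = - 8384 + 7229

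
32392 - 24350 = 8042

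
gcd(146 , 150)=2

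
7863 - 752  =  7111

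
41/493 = 41/493  =  0.08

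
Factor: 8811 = 3^2*11^1*89^1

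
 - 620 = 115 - 735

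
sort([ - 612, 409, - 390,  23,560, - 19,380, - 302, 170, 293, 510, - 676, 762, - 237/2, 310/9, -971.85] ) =[ - 971.85, - 676,-612, - 390, - 302 , - 237/2, - 19, 23,310/9, 170, 293,380, 409,510,560, 762]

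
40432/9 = 4492 + 4/9 = 4492.44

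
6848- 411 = 6437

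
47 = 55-8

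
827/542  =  827/542=1.53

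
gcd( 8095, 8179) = 1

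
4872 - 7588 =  - 2716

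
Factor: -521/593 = -521^1*593^( - 1)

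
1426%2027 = 1426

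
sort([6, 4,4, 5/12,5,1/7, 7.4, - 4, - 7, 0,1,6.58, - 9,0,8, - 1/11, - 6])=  [ - 9, - 7,  -  6  ,-4, - 1/11, 0 , 0,1/7 , 5/12,1,4,4 , 5, 6 , 6.58,7.4, 8] 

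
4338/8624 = 2169/4312 = 0.50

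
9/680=9/680 = 0.01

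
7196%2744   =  1708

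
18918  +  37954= 56872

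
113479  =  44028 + 69451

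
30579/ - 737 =-42 + 375/737 = - 41.49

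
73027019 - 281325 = 72745694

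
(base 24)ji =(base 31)f9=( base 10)474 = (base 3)122120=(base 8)732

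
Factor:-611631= -3^6*839^1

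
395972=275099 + 120873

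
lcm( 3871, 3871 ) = 3871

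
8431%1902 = 823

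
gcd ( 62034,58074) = 6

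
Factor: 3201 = 3^1*11^1 * 97^1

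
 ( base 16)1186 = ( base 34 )3TW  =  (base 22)95K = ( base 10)4486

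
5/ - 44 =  - 5/44 = -0.11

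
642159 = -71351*( - 9 )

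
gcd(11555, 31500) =5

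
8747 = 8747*1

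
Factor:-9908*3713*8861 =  - 325982047844  =  -2^2*47^1*79^1*2477^1*8861^1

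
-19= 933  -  952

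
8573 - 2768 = 5805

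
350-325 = 25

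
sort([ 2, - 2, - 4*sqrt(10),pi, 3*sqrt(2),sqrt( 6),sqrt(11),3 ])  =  [ - 4 * sqrt( 10), - 2,2,sqrt(6),3,pi,sqrt(11 ),3 * sqrt(2 ) ] 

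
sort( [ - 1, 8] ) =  [ - 1, 8]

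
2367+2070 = 4437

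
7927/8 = 7927/8 = 990.88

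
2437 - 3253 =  - 816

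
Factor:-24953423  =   - 11^1*157^1 * 14449^1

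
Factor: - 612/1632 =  - 2^( - 3)*3^1 = - 3/8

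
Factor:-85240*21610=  - 2^4*5^2*2131^1*2161^1= -1842036400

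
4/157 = 4/157 = 0.03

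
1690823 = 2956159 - 1265336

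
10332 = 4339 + 5993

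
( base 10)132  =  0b10000100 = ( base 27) 4O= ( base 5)1012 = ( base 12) b0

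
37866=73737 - 35871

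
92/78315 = 4/3405 = 0.00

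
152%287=152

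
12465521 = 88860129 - 76394608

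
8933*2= 17866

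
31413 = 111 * 283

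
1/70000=1/70000 =0.00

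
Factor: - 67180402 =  - 2^1*691^1*48611^1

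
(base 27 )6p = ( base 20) 97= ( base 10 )187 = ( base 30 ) 67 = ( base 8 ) 273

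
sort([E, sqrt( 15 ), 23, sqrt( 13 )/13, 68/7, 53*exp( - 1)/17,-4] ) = [  -  4 , sqrt(13 ) /13, 53* exp(  -  1 )/17, E,sqrt( 15) , 68/7,23]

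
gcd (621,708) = 3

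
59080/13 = 4544 + 8/13 = 4544.62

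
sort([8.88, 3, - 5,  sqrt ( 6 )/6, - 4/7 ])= [ - 5, - 4/7 , sqrt( 6)/6 , 3,8.88 ] 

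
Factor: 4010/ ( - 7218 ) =-3^(-2) * 5^1 = - 5/9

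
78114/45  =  26038/15 = 1735.87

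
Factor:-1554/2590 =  - 3/5   =  - 3^1*5^( - 1) 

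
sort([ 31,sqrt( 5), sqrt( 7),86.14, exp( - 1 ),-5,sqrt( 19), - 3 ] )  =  [- 5, - 3,exp( - 1),sqrt( 5),sqrt( 7),sqrt( 19),31,86.14] 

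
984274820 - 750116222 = 234158598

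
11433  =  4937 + 6496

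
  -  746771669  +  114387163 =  - 632384506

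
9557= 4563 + 4994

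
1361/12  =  113 + 5/12 = 113.42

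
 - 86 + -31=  - 117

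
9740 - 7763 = 1977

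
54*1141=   61614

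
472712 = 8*59089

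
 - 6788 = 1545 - 8333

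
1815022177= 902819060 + 912203117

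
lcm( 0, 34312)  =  0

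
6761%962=27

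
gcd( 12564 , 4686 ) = 6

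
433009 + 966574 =1399583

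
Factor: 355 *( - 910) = - 2^1*5^2*7^1*13^1*71^1 = - 323050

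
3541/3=3541/3 = 1180.33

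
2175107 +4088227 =6263334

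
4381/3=4381/3=1460.33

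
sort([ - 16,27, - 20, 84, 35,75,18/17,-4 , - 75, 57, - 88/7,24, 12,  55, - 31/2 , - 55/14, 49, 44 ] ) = [  -  75, - 20, - 16, - 31/2, - 88/7, - 4, - 55/14, 18/17  ,  12,24, 27, 35,44, 49,55, 57, 75, 84]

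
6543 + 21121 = 27664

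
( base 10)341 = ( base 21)g5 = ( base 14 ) 1a5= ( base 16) 155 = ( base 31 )B0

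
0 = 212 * 0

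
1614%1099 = 515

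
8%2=0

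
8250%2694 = 168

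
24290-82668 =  -58378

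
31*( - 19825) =-614575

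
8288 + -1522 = 6766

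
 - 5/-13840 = 1/2768=0.00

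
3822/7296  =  637/1216 = 0.52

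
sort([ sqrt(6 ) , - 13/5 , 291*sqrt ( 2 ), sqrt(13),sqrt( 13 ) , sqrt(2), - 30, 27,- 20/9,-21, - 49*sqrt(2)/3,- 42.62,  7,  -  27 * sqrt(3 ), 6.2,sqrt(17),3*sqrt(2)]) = [ - 27*sqrt( 3 ), - 42.62 , - 30 , -49*sqrt( 2 )/3 , - 21, - 13/5, - 20/9,sqrt(  2),sqrt( 6), sqrt (13) , sqrt( 13),sqrt(17), 3*sqrt( 2 ),6.2,7 , 27, 291*sqrt(2)]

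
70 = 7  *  10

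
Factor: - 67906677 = - 3^1  *  22635559^1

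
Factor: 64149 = 3^1*21383^1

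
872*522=455184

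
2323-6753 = - 4430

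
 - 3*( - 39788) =119364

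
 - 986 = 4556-5542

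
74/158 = 37/79 = 0.47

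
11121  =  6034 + 5087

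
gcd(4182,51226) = 2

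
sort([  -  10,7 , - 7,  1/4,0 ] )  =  [ - 10, - 7,0, 1/4, 7]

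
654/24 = 109/4 = 27.25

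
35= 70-35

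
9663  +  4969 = 14632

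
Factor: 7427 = 7^1 * 1061^1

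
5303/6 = 5303/6 = 883.83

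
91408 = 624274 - 532866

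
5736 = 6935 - 1199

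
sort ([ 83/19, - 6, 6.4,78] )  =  [ - 6,83/19, 6.4, 78]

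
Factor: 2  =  2^1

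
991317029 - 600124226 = 391192803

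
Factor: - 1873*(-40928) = 2^5*1279^1*1873^1 = 76658144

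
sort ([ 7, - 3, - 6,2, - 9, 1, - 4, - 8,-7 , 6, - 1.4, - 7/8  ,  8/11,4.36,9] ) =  [-9, - 8, - 7, - 6, - 4,  -  3, - 1.4, -7/8, 8/11, 1, 2,  4.36,6, 7, 9] 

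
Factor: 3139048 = 2^3*11^1*35671^1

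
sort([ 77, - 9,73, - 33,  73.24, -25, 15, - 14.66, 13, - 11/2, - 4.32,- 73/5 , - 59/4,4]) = [ - 33,- 25, -59/4, - 14.66, - 73/5,-9,  -  11/2,- 4.32,4,13,15, 73,73.24,77]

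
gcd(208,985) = 1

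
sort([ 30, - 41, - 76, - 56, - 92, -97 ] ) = [ - 97, - 92, - 76, - 56, - 41,30]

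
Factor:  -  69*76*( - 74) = 2^3* 3^1*19^1*23^1*37^1 = 388056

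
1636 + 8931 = 10567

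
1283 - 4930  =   - 3647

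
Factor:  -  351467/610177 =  - 557^1*967^(  -  1) = - 557/967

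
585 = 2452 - 1867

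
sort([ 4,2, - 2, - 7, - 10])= [ -10, - 7, - 2,2,4]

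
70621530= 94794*745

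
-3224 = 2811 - 6035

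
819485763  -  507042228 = 312443535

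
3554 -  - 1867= 5421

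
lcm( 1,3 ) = 3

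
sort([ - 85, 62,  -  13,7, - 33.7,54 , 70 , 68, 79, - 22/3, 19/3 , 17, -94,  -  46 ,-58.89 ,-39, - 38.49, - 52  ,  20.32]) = [ - 94,  -  85,  -  58.89, - 52, - 46, - 39, - 38.49, - 33.7, - 13, - 22/3,19/3 , 7,17, 20.32, 54, 62,68,70,79 ] 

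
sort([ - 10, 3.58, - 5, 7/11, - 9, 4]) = [ - 10, - 9,-5 , 7/11, 3.58,4]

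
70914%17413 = 1262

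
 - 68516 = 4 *( - 17129)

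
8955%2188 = 203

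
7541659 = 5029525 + 2512134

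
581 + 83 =664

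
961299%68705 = 68134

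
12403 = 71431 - 59028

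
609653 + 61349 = 671002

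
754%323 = 108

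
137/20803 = 137/20803 = 0.01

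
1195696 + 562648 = 1758344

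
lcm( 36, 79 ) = 2844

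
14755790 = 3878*3805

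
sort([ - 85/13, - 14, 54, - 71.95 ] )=[ - 71.95 , - 14, - 85/13, 54 ]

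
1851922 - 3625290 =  - 1773368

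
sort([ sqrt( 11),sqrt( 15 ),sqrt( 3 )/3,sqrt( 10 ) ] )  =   [sqrt( 3)/3, sqrt(10 ), sqrt(11), sqrt( 15 )]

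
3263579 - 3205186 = 58393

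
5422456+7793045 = 13215501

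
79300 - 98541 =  - 19241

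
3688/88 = 461/11 = 41.91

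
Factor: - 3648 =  - 2^6*3^1*19^1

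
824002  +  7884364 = 8708366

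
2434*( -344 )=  - 837296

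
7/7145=7/7145 = 0.00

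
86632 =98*884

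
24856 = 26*956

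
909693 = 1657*549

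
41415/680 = 60 + 123/136 = 60.90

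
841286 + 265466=1106752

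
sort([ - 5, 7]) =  [ - 5,7 ] 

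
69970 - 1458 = 68512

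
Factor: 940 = 2^2*5^1*47^1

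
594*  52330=31084020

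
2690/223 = 12 + 14/223 = 12.06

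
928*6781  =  6292768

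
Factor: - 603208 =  - 2^3*75401^1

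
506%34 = 30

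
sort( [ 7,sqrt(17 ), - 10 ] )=[ - 10 , sqrt(17), 7] 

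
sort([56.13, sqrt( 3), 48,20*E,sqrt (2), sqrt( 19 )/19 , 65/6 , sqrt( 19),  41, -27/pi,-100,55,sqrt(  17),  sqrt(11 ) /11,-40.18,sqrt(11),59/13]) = [-100 ,  -  40.18, - 27/pi,  sqrt ( 19 )/19,sqrt(11 ) /11, sqrt(2),sqrt( 3),sqrt( 11), sqrt(17 ), sqrt( 19),59/13,  65/6, 41,48,20 * E , 55,  56.13] 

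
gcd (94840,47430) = 10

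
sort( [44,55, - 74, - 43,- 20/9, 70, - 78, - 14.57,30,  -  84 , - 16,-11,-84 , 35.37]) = [ - 84,-84,-78,-74,-43 ,  -  16, - 14.57,-11,  -  20/9,30, 35.37 , 44, 55, 70 ]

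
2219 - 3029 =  - 810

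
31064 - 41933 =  - 10869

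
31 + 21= 52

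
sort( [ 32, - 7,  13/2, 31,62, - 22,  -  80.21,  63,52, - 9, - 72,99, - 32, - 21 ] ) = [ - 80.21, - 72  ,-32,-22, -21, - 9 , - 7, 13/2,31, 32,  52, 62, 63,99] 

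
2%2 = 0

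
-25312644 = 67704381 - 93017025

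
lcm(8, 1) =8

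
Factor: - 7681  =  -7681^1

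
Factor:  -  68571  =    -  3^2  *  19^1*401^1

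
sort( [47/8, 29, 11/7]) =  [11/7, 47/8, 29]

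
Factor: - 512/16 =-32  =  -2^5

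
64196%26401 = 11394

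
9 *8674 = 78066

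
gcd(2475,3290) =5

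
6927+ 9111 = 16038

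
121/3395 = 121/3395 = 0.04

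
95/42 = 2 +11/42 = 2.26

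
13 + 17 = 30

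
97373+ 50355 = 147728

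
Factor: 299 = 13^1*23^1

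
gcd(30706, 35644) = 2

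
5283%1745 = 48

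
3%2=1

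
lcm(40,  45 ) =360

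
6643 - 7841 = - 1198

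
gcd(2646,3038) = 98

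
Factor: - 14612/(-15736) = 2^( - 1 )*  7^( - 1) * 13^1 = 13/14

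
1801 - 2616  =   - 815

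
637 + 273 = 910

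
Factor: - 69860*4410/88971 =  - 102694200/29657 = -  2^3 * 3^1*5^2 * 7^3 * 47^(-1) * 499^1*631^(-1)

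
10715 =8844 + 1871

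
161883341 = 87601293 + 74282048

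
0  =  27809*0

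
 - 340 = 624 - 964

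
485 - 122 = 363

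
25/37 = 25/37= 0.68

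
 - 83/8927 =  - 83/8927 = - 0.01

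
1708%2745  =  1708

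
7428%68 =16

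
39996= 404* 99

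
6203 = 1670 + 4533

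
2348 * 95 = 223060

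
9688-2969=6719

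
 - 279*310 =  - 86490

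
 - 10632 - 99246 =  - 109878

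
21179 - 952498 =  -  931319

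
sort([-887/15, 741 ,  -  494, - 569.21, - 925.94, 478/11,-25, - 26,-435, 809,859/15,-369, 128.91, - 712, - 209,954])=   [  -  925.94,  -  712,  -  569.21,-494, - 435 , -369, - 209, - 887/15, - 26,  -  25, 478/11, 859/15, 128.91, 741,809,954]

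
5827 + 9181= 15008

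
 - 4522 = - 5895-- 1373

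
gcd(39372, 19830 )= 6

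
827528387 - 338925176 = 488603211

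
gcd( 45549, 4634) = 7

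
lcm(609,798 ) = 23142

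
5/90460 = 1/18092 = 0.00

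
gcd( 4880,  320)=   80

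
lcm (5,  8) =40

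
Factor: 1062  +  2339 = 3401 = 19^1*179^1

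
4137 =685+3452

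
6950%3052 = 846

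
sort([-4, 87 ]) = [- 4,87 ] 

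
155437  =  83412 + 72025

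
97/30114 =97/30114 = 0.00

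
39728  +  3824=43552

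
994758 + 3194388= 4189146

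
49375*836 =41277500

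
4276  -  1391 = 2885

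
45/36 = 5/4 = 1.25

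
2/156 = 1/78  =  0.01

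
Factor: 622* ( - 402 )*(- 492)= 2^4 * 3^2 * 41^1*67^1 * 311^1 = 123021648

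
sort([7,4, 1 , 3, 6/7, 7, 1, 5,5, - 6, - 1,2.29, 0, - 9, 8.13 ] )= [ - 9, - 6, -1,0,6/7,  1,1, 2.29, 3,4,5, 5, 7, 7, 8.13]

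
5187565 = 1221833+3965732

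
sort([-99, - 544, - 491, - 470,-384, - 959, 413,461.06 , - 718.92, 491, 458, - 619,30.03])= [- 959,  -  718.92, - 619, - 544, - 491, -470, - 384, - 99,30.03,413, 458,461.06,491]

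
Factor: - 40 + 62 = 2^1*11^1 = 22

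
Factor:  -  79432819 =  - 31^1*2562349^1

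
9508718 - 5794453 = 3714265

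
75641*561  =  42434601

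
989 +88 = 1077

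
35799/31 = 1154 + 25/31 = 1154.81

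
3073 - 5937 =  - 2864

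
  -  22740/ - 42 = 3790/7 = 541.43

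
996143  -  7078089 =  - 6081946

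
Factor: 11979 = 3^2*11^3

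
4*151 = 604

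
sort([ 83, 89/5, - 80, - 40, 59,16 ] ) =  [ - 80,  -  40,  16,89/5, 59,83 ] 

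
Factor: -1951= - 1951^1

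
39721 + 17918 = 57639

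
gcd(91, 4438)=7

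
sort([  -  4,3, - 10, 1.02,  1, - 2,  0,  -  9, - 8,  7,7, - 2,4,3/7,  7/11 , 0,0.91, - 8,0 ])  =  [ - 10,  -  9, - 8, - 8, - 4, - 2,  -  2,  0,  0,  0,3/7,7/11, 0.91,1,  1.02,3,4,7,7 ] 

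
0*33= 0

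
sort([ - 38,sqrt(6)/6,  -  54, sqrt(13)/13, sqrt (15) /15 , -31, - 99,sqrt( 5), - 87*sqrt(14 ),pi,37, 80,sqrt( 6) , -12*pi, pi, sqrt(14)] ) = [ - 87*sqrt(14 ), - 99 , - 54, - 38, - 12*pi, - 31,sqrt(15)/15, sqrt ( 13)/13, sqrt(6)/6, sqrt(5),  sqrt( 6), pi , pi , sqrt(14),  37,80 ] 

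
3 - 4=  - 1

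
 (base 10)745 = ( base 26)12h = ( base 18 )257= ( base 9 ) 1017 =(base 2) 1011101001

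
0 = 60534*0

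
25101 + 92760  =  117861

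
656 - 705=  - 49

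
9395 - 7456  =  1939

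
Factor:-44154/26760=-2^(  -  2 )*3^1 * 5^ ( - 1) *11^1 = - 33/20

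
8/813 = 8/813  =  0.01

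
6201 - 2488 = 3713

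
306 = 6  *51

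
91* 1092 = 99372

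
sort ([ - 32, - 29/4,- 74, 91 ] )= [  -  74,-32, - 29/4,91]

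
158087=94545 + 63542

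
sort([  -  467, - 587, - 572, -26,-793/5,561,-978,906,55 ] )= [ - 978, - 587, - 572, - 467,  -  793/5, - 26,55, 561,906 ] 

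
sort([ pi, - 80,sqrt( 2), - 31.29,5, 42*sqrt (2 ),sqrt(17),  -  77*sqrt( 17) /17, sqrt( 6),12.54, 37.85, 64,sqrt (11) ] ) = [ - 80, -31.29,-77*sqrt(17)/17, sqrt( 2) , sqrt(6 ), pi,sqrt(11),sqrt( 17 ),  5,12.54, 37.85, 42*sqrt (2),64]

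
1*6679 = 6679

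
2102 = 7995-5893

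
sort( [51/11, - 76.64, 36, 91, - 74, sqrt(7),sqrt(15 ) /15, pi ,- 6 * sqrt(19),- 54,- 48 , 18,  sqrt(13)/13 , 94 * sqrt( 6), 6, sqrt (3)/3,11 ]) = [ - 76.64, - 74, - 54 , - 48, - 6*sqrt(19 ),sqrt(15 )/15,sqrt(13)/13, sqrt (3 )/3,sqrt( 7), pi, 51/11,6, 11, 18,36 , 91, 94*sqrt( 6)] 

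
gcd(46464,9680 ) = 1936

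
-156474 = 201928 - 358402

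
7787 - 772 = 7015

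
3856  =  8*482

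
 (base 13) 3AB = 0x288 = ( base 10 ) 648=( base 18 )200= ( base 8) 1210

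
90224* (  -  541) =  - 48811184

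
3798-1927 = 1871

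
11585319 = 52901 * 219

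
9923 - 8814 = 1109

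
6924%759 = 93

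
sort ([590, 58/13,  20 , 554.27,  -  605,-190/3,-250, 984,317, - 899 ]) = [ - 899,-605  , - 250,-190/3, 58/13, 20, 317,554.27, 590, 984 ]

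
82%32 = 18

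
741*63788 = 47266908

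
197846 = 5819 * 34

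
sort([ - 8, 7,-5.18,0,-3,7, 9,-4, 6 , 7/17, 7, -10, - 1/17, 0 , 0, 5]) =[ - 10,-8, - 5.18,-4,-3 ,-1/17,0,  0, 0, 7/17,  5, 6, 7, 7,7,9 ] 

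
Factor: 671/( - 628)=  - 2^(- 2) * 11^1*61^1*157^(-1)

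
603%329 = 274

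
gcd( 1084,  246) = 2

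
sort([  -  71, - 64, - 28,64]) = [ - 71,-64, - 28,64 ]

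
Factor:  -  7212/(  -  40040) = 1803/10010 = 2^( - 1)*3^1*5^ ( - 1)*7^(  -  1)*11^(- 1 )*13^(-1) * 601^1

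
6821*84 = 572964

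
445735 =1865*239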